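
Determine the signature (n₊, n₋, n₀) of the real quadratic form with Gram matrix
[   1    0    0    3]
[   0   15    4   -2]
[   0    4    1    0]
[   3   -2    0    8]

Answer: (3, 1, 0)

Derivation:
step 0: pivot 1 → sign +
step 1: pivot 15 → sign +
step 2: pivot -1/15 → sign −
step 3: pivot 3 → sign +
signature = (3, 1, 0)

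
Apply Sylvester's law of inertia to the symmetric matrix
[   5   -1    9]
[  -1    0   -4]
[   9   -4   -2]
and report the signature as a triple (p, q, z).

step 0: pivot 5 → sign +
step 1: pivot -1/5 → sign −
step 2: pivot 6 → sign +
signature = (2, 1, 0)

Answer: (2, 1, 0)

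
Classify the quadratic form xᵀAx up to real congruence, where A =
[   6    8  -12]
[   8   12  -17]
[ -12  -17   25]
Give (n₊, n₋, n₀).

Answer: (3, 0, 0)

Derivation:
step 0: pivot 6 → sign +
step 1: pivot 4/3 → sign +
step 2: pivot 1/4 → sign +
signature = (3, 0, 0)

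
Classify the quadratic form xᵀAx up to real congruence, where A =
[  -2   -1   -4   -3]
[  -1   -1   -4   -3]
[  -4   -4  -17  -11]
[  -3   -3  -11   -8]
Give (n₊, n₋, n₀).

step 0: pivot -2 → sign −
step 1: pivot -1/2 → sign −
step 2: pivot -1 → sign −
step 3: pivot 2 → sign +
signature = (1, 3, 0)

Answer: (1, 3, 0)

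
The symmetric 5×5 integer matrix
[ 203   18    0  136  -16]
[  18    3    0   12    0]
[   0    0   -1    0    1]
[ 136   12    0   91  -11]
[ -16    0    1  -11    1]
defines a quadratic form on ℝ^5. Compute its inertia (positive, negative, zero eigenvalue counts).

step 0: pivot 203 → sign +
step 1: pivot 285/203 → sign +
step 2: pivot -1 → sign −
step 3: pivot -11/95 → sign −
step 4: pivot -3/11 → sign −
signature = (2, 3, 0)

Answer: (2, 3, 0)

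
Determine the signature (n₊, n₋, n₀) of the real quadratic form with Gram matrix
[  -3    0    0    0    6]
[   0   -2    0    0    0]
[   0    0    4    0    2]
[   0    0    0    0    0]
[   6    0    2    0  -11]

step 0: pivot -3 → sign −
step 1: pivot -2 → sign −
step 2: pivot 4 → sign +
step 3: row/col 3 already zero → sign 0
step 4: row/col 4 already zero → sign 0
signature = (1, 2, 2)

Answer: (1, 2, 2)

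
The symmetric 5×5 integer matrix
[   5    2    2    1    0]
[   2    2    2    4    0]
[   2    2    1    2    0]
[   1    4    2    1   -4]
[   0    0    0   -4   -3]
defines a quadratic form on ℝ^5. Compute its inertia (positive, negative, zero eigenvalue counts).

Answer: (2, 3, 0)

Derivation:
step 0: pivot 5 → sign +
step 1: pivot 6/5 → sign +
step 2: pivot -1 → sign −
step 3: pivot -6 → sign −
step 4: pivot -1/3 → sign −
signature = (2, 3, 0)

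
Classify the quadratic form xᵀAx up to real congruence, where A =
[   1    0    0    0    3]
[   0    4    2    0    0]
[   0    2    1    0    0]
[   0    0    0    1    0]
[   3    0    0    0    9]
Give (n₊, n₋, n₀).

Answer: (3, 0, 2)

Derivation:
step 0: pivot 1 → sign +
step 1: pivot 4 → sign +
step 2: pivot 1 → sign +
step 3: row/col 3 already zero → sign 0
step 4: row/col 4 already zero → sign 0
signature = (3, 0, 2)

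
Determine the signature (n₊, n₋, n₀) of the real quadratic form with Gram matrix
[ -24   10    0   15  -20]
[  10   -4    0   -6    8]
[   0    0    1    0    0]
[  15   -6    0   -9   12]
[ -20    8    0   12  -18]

Answer: (2, 2, 1)

Derivation:
step 0: pivot -24 → sign −
step 1: pivot 1/6 → sign +
step 2: pivot 1 → sign +
step 3: pivot -2 → sign −
step 4: row/col 4 already zero → sign 0
signature = (2, 2, 1)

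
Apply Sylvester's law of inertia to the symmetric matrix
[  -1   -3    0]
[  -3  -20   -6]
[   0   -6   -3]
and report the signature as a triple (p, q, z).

Answer: (1, 2, 0)

Derivation:
step 0: pivot -1 → sign −
step 1: pivot -11 → sign −
step 2: pivot 3/11 → sign +
signature = (1, 2, 0)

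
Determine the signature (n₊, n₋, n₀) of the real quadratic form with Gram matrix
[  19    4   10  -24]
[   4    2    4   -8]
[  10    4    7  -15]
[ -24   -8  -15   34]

Answer: (3, 1, 0)

Derivation:
step 0: pivot 19 → sign +
step 1: pivot 22/19 → sign +
step 2: pivot -15/11 → sign −
step 3: pivot 3/5 → sign +
signature = (3, 1, 0)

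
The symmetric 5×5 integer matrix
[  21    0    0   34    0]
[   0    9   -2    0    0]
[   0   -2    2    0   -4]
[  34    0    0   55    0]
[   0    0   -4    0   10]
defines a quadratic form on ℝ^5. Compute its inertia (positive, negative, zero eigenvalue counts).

Answer: (3, 2, 0)

Derivation:
step 0: pivot 21 → sign +
step 1: pivot 9 → sign +
step 2: pivot 14/9 → sign +
step 3: pivot -1/21 → sign −
step 4: pivot -2/7 → sign −
signature = (3, 2, 0)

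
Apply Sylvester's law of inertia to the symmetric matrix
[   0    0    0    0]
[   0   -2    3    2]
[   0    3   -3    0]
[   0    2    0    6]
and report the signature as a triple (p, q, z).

Answer: (2, 1, 1)

Derivation:
step 0: pivot -2 → sign −
step 1: pivot 3/2 → sign +
step 2: pivot 2 → sign +
step 3: row/col 3 already zero → sign 0
signature = (2, 1, 1)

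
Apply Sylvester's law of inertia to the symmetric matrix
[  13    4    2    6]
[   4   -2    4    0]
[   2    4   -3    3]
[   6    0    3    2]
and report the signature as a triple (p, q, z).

Answer: (3, 1, 0)

Derivation:
step 0: pivot 13 → sign +
step 1: pivot -42/13 → sign −
step 2: pivot 5/21 → sign +
step 3: pivot 1/5 → sign +
signature = (3, 1, 0)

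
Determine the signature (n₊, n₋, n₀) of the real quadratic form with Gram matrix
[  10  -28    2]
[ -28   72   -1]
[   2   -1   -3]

Answer: (1, 2, 0)

Derivation:
step 0: pivot 10 → sign +
step 1: pivot -32/5 → sign −
step 2: pivot -3/32 → sign −
signature = (1, 2, 0)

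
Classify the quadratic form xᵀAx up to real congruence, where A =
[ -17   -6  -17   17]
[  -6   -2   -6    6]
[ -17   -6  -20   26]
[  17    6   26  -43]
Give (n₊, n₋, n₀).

step 0: pivot -17 → sign −
step 1: pivot 2/17 → sign +
step 2: pivot -3 → sign −
step 3: pivot 1 → sign +
signature = (2, 2, 0)

Answer: (2, 2, 0)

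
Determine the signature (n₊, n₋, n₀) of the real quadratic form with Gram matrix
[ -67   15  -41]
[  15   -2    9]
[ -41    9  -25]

step 0: pivot -67 → sign −
step 1: pivot 91/67 → sign +
step 2: pivot 6/91 → sign +
signature = (2, 1, 0)

Answer: (2, 1, 0)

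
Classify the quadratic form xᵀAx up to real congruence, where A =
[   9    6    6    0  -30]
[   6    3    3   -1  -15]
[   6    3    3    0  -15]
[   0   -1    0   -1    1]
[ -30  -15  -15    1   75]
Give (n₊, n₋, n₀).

step 0: pivot 9 → sign +
step 1: pivot -1 → sign −
step 2: pivot 2 → sign +
step 3: pivot -1/2 → sign −
step 4: row/col 4 already zero → sign 0
signature = (2, 2, 1)

Answer: (2, 2, 1)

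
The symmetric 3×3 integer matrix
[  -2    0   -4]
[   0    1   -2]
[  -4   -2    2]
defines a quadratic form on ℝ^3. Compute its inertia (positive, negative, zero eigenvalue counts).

Answer: (2, 1, 0)

Derivation:
step 0: pivot -2 → sign −
step 1: pivot 1 → sign +
step 2: pivot 6 → sign +
signature = (2, 1, 0)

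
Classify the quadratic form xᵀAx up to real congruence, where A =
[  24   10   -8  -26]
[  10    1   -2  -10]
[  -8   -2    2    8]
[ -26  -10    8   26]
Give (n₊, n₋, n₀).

step 0: pivot 24 → sign +
step 1: pivot -19/6 → sign −
step 2: pivot -2/19 → sign −
step 3: pivot -1 → sign −
signature = (1, 3, 0)

Answer: (1, 3, 0)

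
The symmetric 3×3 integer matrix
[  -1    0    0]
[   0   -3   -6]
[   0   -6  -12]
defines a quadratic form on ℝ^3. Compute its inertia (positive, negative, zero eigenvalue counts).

step 0: pivot -1 → sign −
step 1: pivot -3 → sign −
step 2: row/col 2 already zero → sign 0
signature = (0, 2, 1)

Answer: (0, 2, 1)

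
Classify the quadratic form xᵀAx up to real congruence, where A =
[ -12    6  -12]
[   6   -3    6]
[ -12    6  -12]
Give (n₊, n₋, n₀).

Answer: (0, 1, 2)

Derivation:
step 0: pivot -12 → sign −
step 1: row/col 1 already zero → sign 0
step 2: row/col 2 already zero → sign 0
signature = (0, 1, 2)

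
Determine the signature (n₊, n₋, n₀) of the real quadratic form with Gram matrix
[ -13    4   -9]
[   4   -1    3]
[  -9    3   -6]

Answer: (1, 1, 1)

Derivation:
step 0: pivot -13 → sign −
step 1: pivot 3/13 → sign +
step 2: row/col 2 already zero → sign 0
signature = (1, 1, 1)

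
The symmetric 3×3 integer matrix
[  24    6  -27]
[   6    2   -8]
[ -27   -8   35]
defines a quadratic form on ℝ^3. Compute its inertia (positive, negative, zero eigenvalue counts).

step 0: pivot 24 → sign +
step 1: pivot 1/2 → sign +
step 2: pivot 3/2 → sign +
signature = (3, 0, 0)

Answer: (3, 0, 0)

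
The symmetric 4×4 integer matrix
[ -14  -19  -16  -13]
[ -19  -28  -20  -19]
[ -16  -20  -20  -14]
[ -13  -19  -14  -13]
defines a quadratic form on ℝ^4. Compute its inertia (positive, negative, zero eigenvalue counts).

step 0: pivot -14 → sign −
step 1: pivot -31/14 → sign −
step 2: pivot -12/31 → sign −
step 3: row/col 3 already zero → sign 0
signature = (0, 3, 1)

Answer: (0, 3, 1)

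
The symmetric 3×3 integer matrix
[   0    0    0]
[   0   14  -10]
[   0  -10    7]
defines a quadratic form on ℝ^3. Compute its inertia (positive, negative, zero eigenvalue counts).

step 0: pivot 14 → sign +
step 1: pivot -1/7 → sign −
step 2: row/col 2 already zero → sign 0
signature = (1, 1, 1)

Answer: (1, 1, 1)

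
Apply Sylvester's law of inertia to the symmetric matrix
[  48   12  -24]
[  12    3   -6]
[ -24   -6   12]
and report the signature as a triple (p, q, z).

Answer: (1, 0, 2)

Derivation:
step 0: pivot 48 → sign +
step 1: row/col 1 already zero → sign 0
step 2: row/col 2 already zero → sign 0
signature = (1, 0, 2)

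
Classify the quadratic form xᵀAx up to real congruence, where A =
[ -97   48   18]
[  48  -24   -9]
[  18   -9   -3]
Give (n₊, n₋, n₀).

Answer: (1, 2, 0)

Derivation:
step 0: pivot -97 → sign −
step 1: pivot -24/97 → sign −
step 2: pivot 3/8 → sign +
signature = (1, 2, 0)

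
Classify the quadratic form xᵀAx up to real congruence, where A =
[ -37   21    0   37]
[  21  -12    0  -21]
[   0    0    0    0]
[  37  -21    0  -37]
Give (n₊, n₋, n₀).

step 0: pivot -37 → sign −
step 1: pivot -3/37 → sign −
step 2: row/col 2 already zero → sign 0
step 3: row/col 3 already zero → sign 0
signature = (0, 2, 2)

Answer: (0, 2, 2)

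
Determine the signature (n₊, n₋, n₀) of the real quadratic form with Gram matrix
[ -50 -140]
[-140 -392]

Answer: (0, 1, 1)

Derivation:
step 0: pivot -50 → sign −
step 1: row/col 1 already zero → sign 0
signature = (0, 1, 1)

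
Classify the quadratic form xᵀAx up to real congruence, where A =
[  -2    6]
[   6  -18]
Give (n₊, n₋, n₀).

Answer: (0, 1, 1)

Derivation:
step 0: pivot -2 → sign −
step 1: row/col 1 already zero → sign 0
signature = (0, 1, 1)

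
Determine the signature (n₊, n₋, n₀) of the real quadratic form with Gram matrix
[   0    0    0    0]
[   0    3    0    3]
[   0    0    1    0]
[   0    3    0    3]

step 0: pivot 3 → sign +
step 1: pivot 1 → sign +
step 2: row/col 2 already zero → sign 0
step 3: row/col 3 already zero → sign 0
signature = (2, 0, 2)

Answer: (2, 0, 2)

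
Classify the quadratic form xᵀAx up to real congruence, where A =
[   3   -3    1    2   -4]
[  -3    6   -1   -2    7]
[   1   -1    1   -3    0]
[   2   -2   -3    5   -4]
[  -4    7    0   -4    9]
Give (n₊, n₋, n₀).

step 0: pivot 3 → sign +
step 1: pivot 3 → sign +
step 2: pivot 2/3 → sign +
step 3: pivot -33/2 → sign −
step 4: pivot 2/11 → sign +
signature = (4, 1, 0)

Answer: (4, 1, 0)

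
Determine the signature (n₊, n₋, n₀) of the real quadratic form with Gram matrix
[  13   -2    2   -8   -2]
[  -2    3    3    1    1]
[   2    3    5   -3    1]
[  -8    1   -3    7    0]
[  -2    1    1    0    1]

step 0: pivot 13 → sign +
step 1: pivot 35/13 → sign +
step 2: pivot 22/35 → sign +
step 3: pivot -16/11 → sign −
step 4: pivot 3/16 → sign +
signature = (4, 1, 0)

Answer: (4, 1, 0)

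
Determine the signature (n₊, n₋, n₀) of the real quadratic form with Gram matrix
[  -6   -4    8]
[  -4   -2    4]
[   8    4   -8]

step 0: pivot -6 → sign −
step 1: pivot 2/3 → sign +
step 2: row/col 2 already zero → sign 0
signature = (1, 1, 1)

Answer: (1, 1, 1)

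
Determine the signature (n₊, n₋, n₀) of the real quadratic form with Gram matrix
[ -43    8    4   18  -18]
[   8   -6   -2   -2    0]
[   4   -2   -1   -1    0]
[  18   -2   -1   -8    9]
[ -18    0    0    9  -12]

Answer: (1, 4, 0)

Derivation:
step 0: pivot -43 → sign −
step 1: pivot -194/43 → sign −
step 2: pivot -27/97 → sign −
step 3: pivot 7/27 → sign +
step 4: pivot -3/7 → sign −
signature = (1, 4, 0)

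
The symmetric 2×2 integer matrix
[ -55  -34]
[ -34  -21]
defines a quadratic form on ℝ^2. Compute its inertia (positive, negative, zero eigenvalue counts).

step 0: pivot -55 → sign −
step 1: pivot 1/55 → sign +
signature = (1, 1, 0)

Answer: (1, 1, 0)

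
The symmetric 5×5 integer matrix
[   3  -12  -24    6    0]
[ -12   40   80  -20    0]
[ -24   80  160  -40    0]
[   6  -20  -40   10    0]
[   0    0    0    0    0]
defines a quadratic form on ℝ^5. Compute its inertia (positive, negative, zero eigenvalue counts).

Answer: (1, 1, 3)

Derivation:
step 0: pivot 3 → sign +
step 1: pivot -8 → sign −
step 2: row/col 2 already zero → sign 0
step 3: row/col 3 already zero → sign 0
step 4: row/col 4 already zero → sign 0
signature = (1, 1, 3)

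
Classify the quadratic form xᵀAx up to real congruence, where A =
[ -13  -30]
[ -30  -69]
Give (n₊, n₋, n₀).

step 0: pivot -13 → sign −
step 1: pivot 3/13 → sign +
signature = (1, 1, 0)

Answer: (1, 1, 0)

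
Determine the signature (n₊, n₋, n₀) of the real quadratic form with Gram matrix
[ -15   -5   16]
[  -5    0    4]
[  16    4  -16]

step 0: pivot -15 → sign −
step 1: pivot 5/3 → sign +
step 2: row/col 2 already zero → sign 0
signature = (1, 1, 1)

Answer: (1, 1, 1)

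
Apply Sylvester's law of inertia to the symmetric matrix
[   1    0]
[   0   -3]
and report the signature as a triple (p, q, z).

Answer: (1, 1, 0)

Derivation:
step 0: pivot 1 → sign +
step 1: pivot -3 → sign −
signature = (1, 1, 0)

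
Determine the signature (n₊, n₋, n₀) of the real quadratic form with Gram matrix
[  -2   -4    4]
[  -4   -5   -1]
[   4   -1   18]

step 0: pivot -2 → sign −
step 1: pivot 3 → sign +
step 2: pivot -1 → sign −
signature = (1, 2, 0)

Answer: (1, 2, 0)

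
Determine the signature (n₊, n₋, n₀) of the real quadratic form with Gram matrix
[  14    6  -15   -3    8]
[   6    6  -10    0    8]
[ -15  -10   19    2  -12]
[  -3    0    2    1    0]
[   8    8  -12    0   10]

step 0: pivot 14 → sign +
step 1: pivot 24/7 → sign +
step 2: pivot -19/24 → sign −
step 3: pivot -2/19 → sign −
step 4: pivot 2 → sign +
signature = (3, 2, 0)

Answer: (3, 2, 0)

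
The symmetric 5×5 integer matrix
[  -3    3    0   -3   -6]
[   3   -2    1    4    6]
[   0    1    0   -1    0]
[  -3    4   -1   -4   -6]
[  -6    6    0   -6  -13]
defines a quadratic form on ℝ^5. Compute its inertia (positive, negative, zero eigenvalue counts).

step 0: pivot -3 → sign −
step 1: pivot 1 → sign +
step 2: pivot -1 → sign −
step 3: pivot 2 → sign +
step 4: pivot -1 → sign −
signature = (2, 3, 0)

Answer: (2, 3, 0)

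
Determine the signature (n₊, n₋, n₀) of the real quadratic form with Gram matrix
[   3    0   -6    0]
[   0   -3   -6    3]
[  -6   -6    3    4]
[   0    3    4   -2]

step 0: pivot 3 → sign +
step 1: pivot -3 → sign −
step 2: pivot 3 → sign +
step 3: pivot -1/3 → sign −
signature = (2, 2, 0)

Answer: (2, 2, 0)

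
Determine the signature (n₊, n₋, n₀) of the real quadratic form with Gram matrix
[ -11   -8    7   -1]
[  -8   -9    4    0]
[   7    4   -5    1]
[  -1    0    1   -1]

Answer: (0, 4, 0)

Derivation:
step 0: pivot -11 → sign −
step 1: pivot -35/11 → sign −
step 2: pivot -6/35 → sign −
step 3: pivot -2/3 → sign −
signature = (0, 4, 0)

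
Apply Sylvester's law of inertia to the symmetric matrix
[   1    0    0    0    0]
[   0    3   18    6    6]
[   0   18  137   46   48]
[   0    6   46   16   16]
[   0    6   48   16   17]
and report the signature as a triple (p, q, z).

Answer: (4, 0, 1)

Derivation:
step 0: pivot 1 → sign +
step 1: pivot 3 → sign +
step 2: pivot 29 → sign +
step 3: pivot 16/29 → sign +
step 4: row/col 4 already zero → sign 0
signature = (4, 0, 1)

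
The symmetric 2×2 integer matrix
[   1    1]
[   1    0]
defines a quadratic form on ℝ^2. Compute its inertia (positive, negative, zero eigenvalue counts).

Answer: (1, 1, 0)

Derivation:
step 0: pivot 1 → sign +
step 1: pivot -1 → sign −
signature = (1, 1, 0)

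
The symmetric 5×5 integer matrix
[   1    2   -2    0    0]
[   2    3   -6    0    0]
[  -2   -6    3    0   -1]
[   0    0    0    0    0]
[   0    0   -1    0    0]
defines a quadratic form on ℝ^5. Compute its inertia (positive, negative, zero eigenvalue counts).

Answer: (2, 2, 1)

Derivation:
step 0: pivot 1 → sign +
step 1: pivot -1 → sign −
step 2: pivot 3 → sign +
step 3: pivot -1/3 → sign −
step 4: row/col 4 already zero → sign 0
signature = (2, 2, 1)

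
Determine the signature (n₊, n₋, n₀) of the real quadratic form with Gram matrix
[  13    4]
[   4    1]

Answer: (1, 1, 0)

Derivation:
step 0: pivot 13 → sign +
step 1: pivot -3/13 → sign −
signature = (1, 1, 0)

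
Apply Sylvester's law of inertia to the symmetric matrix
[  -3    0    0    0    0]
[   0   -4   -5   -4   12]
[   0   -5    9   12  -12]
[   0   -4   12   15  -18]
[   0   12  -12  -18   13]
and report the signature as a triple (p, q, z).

step 0: pivot -3 → sign −
step 1: pivot -4 → sign −
step 2: pivot 61/4 → sign +
step 3: pivot 3/61 → sign +
step 4: pivot 1 → sign +
signature = (3, 2, 0)

Answer: (3, 2, 0)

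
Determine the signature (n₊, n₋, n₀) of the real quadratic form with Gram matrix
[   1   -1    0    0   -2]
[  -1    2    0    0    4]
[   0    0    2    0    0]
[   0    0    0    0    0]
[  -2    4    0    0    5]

Answer: (3, 1, 1)

Derivation:
step 0: pivot 1 → sign +
step 1: pivot 1 → sign +
step 2: pivot 2 → sign +
step 3: pivot -3 → sign −
step 4: row/col 4 already zero → sign 0
signature = (3, 1, 1)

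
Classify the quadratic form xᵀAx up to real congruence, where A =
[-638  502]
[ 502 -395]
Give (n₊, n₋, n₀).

Answer: (0, 2, 0)

Derivation:
step 0: pivot -638 → sign −
step 1: pivot -3/319 → sign −
signature = (0, 2, 0)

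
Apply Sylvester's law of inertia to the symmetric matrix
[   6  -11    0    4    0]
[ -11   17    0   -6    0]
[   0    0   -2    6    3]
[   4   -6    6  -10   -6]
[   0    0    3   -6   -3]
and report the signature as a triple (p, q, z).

Answer: (2, 3, 0)

Derivation:
step 0: pivot 6 → sign +
step 1: pivot -19/6 → sign −
step 2: pivot -2 → sign −
step 3: pivot 112/19 → sign +
step 4: pivot -3/112 → sign −
signature = (2, 3, 0)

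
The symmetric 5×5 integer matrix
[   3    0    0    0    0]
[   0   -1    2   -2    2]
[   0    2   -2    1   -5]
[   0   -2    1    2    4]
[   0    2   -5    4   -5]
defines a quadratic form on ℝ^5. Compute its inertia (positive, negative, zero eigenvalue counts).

step 0: pivot 3 → sign +
step 1: pivot -1 → sign −
step 2: pivot 2 → sign +
step 3: pivot 3/2 → sign +
step 4: pivot -3 → sign −
signature = (3, 2, 0)

Answer: (3, 2, 0)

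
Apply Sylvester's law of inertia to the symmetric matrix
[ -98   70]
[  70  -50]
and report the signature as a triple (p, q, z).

step 0: pivot -98 → sign −
step 1: row/col 1 already zero → sign 0
signature = (0, 1, 1)

Answer: (0, 1, 1)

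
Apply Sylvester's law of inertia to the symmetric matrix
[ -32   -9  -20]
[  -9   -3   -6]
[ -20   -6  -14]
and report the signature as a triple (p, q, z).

Answer: (0, 3, 0)

Derivation:
step 0: pivot -32 → sign −
step 1: pivot -15/32 → sign −
step 2: pivot -6/5 → sign −
signature = (0, 3, 0)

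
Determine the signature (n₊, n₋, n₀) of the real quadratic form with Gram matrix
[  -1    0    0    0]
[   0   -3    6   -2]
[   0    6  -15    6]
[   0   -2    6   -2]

Answer: (1, 3, 0)

Derivation:
step 0: pivot -1 → sign −
step 1: pivot -3 → sign −
step 2: pivot -3 → sign −
step 3: pivot 2/3 → sign +
signature = (1, 3, 0)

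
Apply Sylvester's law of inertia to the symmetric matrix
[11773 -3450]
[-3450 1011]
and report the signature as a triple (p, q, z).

step 0: pivot 11773 → sign +
step 1: pivot 3/11773 → sign +
signature = (2, 0, 0)

Answer: (2, 0, 0)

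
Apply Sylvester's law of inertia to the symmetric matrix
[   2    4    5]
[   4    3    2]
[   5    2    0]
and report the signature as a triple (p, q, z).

step 0: pivot 2 → sign +
step 1: pivot -5 → sign −
step 2: pivot 3/10 → sign +
signature = (2, 1, 0)

Answer: (2, 1, 0)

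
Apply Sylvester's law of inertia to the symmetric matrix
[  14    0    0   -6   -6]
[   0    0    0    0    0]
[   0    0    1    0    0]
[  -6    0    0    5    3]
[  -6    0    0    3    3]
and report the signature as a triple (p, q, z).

step 0: pivot 14 → sign +
step 1: pivot 1 → sign +
step 2: pivot 17/7 → sign +
step 3: pivot 6/17 → sign +
step 4: row/col 4 already zero → sign 0
signature = (4, 0, 1)

Answer: (4, 0, 1)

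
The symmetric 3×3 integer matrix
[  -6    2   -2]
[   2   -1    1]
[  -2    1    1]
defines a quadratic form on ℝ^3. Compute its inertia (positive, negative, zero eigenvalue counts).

step 0: pivot -6 → sign −
step 1: pivot -1/3 → sign −
step 2: pivot 2 → sign +
signature = (1, 2, 0)

Answer: (1, 2, 0)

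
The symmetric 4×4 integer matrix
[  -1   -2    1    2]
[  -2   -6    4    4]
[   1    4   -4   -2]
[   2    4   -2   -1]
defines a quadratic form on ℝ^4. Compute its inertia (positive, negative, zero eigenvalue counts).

Answer: (1, 3, 0)

Derivation:
step 0: pivot -1 → sign −
step 1: pivot -2 → sign −
step 2: pivot -1 → sign −
step 3: pivot 3 → sign +
signature = (1, 3, 0)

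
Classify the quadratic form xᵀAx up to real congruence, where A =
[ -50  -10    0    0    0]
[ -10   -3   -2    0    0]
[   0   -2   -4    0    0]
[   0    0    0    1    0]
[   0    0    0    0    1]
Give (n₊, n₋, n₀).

step 0: pivot -50 → sign −
step 1: pivot -1 → sign −
step 2: pivot 1 → sign +
step 3: pivot 1 → sign +
step 4: row/col 4 already zero → sign 0
signature = (2, 2, 1)

Answer: (2, 2, 1)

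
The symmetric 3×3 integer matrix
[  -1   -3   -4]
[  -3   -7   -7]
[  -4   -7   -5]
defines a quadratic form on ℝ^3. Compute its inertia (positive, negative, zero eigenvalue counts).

Answer: (1, 2, 0)

Derivation:
step 0: pivot -1 → sign −
step 1: pivot 2 → sign +
step 2: pivot -3/2 → sign −
signature = (1, 2, 0)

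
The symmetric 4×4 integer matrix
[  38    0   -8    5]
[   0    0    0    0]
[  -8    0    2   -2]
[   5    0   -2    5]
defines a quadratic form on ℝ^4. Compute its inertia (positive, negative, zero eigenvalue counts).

Answer: (3, 0, 1)

Derivation:
step 0: pivot 38 → sign +
step 1: pivot 6/19 → sign +
step 2: pivot 3/2 → sign +
step 3: row/col 3 already zero → sign 0
signature = (3, 0, 1)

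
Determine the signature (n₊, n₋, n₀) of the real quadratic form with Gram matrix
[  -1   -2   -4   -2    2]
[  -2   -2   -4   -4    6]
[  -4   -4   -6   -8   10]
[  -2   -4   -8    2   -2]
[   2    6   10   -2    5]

step 0: pivot -1 → sign −
step 1: pivot 2 → sign +
step 2: pivot 2 → sign +
step 3: pivot 6 → sign +
step 4: pivot -1 → sign −
signature = (3, 2, 0)

Answer: (3, 2, 0)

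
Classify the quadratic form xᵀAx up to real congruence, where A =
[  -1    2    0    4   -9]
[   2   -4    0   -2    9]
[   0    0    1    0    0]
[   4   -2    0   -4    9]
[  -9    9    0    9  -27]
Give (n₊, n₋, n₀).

Answer: (2, 2, 1)

Derivation:
step 0: pivot -1 → sign −
step 1: pivot 1 → sign +
step 2: pivot 12 → sign +
step 3: pivot -3 → sign −
step 4: row/col 4 already zero → sign 0
signature = (2, 2, 1)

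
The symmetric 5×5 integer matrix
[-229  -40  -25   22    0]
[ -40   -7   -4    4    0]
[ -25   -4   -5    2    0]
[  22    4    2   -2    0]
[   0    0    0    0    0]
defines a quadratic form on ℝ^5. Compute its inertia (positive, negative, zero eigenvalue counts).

step 0: pivot -229 → sign −
step 1: pivot -3/229 → sign −
step 2: pivot 8 → sign +
step 3: row/col 3 already zero → sign 0
step 4: row/col 4 already zero → sign 0
signature = (1, 2, 2)

Answer: (1, 2, 2)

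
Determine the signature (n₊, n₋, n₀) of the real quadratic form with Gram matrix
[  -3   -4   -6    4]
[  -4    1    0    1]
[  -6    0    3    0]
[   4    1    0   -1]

Answer: (3, 1, 0)

Derivation:
step 0: pivot -3 → sign −
step 1: pivot 19/3 → sign +
step 2: pivot 93/19 → sign +
step 3: pivot 2/31 → sign +
signature = (3, 1, 0)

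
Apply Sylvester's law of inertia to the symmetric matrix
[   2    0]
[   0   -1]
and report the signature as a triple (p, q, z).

step 0: pivot 2 → sign +
step 1: pivot -1 → sign −
signature = (1, 1, 0)

Answer: (1, 1, 0)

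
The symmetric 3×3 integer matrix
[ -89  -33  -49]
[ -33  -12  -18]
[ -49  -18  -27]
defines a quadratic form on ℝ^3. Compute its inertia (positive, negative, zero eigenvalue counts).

step 0: pivot -89 → sign −
step 1: pivot 21/89 → sign +
step 2: pivot -1/7 → sign −
signature = (1, 2, 0)

Answer: (1, 2, 0)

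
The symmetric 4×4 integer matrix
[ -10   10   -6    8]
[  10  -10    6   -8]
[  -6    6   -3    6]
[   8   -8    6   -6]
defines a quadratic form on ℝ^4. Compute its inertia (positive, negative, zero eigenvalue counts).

Answer: (1, 2, 1)

Derivation:
step 0: pivot -10 → sign −
step 1: pivot 3/5 → sign +
step 2: pivot -2 → sign −
step 3: row/col 3 already zero → sign 0
signature = (1, 2, 1)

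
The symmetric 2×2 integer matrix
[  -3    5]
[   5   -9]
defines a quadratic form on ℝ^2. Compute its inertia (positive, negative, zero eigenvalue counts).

step 0: pivot -3 → sign −
step 1: pivot -2/3 → sign −
signature = (0, 2, 0)

Answer: (0, 2, 0)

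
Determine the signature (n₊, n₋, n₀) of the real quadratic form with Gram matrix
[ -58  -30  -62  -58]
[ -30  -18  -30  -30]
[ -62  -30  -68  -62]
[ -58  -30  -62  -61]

step 0: pivot -58 → sign −
step 1: pivot -72/29 → sign −
step 2: pivot -3 → sign −
step 3: row/col 3 already zero → sign 0
signature = (0, 3, 1)

Answer: (0, 3, 1)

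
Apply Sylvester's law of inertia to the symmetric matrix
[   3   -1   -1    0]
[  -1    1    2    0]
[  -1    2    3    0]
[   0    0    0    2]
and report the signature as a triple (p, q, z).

step 0: pivot 3 → sign +
step 1: pivot 2/3 → sign +
step 2: pivot -3/2 → sign −
step 3: pivot 2 → sign +
signature = (3, 1, 0)

Answer: (3, 1, 0)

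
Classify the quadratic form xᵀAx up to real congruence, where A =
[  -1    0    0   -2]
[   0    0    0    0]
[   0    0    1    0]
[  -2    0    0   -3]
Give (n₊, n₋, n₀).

Answer: (2, 1, 1)

Derivation:
step 0: pivot -1 → sign −
step 1: pivot 1 → sign +
step 2: pivot 1 → sign +
step 3: row/col 3 already zero → sign 0
signature = (2, 1, 1)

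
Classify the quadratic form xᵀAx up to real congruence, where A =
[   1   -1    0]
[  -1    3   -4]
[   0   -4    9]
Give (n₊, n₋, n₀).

Answer: (3, 0, 0)

Derivation:
step 0: pivot 1 → sign +
step 1: pivot 2 → sign +
step 2: pivot 1 → sign +
signature = (3, 0, 0)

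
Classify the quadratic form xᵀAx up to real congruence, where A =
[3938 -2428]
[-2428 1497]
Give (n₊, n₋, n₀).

step 0: pivot 3938 → sign +
step 1: pivot 1/1969 → sign +
signature = (2, 0, 0)

Answer: (2, 0, 0)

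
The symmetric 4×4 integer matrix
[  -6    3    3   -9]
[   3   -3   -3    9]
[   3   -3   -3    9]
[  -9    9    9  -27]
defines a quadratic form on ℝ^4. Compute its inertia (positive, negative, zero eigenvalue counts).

step 0: pivot -6 → sign −
step 1: pivot -3/2 → sign −
step 2: row/col 2 already zero → sign 0
step 3: row/col 3 already zero → sign 0
signature = (0, 2, 2)

Answer: (0, 2, 2)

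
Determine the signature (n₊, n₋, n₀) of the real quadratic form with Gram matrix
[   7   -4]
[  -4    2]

step 0: pivot 7 → sign +
step 1: pivot -2/7 → sign −
signature = (1, 1, 0)

Answer: (1, 1, 0)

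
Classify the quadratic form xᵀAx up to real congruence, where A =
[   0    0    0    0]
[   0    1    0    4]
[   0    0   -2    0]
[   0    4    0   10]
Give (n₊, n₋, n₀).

Answer: (1, 2, 1)

Derivation:
step 0: pivot 1 → sign +
step 1: pivot -2 → sign −
step 2: pivot -6 → sign −
step 3: row/col 3 already zero → sign 0
signature = (1, 2, 1)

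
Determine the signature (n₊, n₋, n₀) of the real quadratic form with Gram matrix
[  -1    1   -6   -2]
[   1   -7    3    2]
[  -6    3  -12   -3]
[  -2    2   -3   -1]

Answer: (1, 3, 0)

Derivation:
step 0: pivot -1 → sign −
step 1: pivot -6 → sign −
step 2: pivot 51/2 → sign +
step 3: pivot -3/17 → sign −
signature = (1, 3, 0)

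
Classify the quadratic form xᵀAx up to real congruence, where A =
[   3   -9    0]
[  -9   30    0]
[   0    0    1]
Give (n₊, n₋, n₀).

Answer: (3, 0, 0)

Derivation:
step 0: pivot 3 → sign +
step 1: pivot 3 → sign +
step 2: pivot 1 → sign +
signature = (3, 0, 0)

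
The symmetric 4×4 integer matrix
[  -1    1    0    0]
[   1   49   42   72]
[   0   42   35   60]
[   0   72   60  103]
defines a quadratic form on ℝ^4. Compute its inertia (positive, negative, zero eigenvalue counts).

Answer: (2, 2, 0)

Derivation:
step 0: pivot -1 → sign −
step 1: pivot 50 → sign +
step 2: pivot -7/25 → sign −
step 3: pivot 1/7 → sign +
signature = (2, 2, 0)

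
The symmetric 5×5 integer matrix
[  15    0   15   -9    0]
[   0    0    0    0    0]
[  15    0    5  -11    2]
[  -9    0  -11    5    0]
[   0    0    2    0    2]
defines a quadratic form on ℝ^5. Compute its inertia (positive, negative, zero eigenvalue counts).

step 0: pivot 15 → sign +
step 1: pivot -10 → sign −
step 2: pivot 12/5 → sign +
step 3: pivot -1/15 → sign −
step 4: row/col 4 already zero → sign 0
signature = (2, 2, 1)

Answer: (2, 2, 1)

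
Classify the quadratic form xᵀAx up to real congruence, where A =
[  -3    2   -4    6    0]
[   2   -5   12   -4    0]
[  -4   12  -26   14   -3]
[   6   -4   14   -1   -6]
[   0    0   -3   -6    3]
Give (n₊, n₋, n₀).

step 0: pivot -3 → sign −
step 1: pivot -11/3 → sign −
step 2: pivot 34/11 → sign +
step 3: pivot -11/17 → sign −
step 4: pivot 3/22 → sign +
signature = (2, 3, 0)

Answer: (2, 3, 0)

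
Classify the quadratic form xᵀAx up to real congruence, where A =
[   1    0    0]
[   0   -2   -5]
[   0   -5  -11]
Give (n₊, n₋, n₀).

Answer: (2, 1, 0)

Derivation:
step 0: pivot 1 → sign +
step 1: pivot -2 → sign −
step 2: pivot 3/2 → sign +
signature = (2, 1, 0)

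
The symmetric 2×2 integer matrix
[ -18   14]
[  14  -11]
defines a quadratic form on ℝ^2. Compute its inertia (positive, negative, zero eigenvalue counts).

Answer: (0, 2, 0)

Derivation:
step 0: pivot -18 → sign −
step 1: pivot -1/9 → sign −
signature = (0, 2, 0)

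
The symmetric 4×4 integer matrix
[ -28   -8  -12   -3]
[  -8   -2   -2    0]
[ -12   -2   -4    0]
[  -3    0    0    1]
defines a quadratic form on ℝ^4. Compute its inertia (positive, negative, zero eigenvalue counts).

Answer: (2, 2, 0)

Derivation:
step 0: pivot -28 → sign −
step 1: pivot 2/7 → sign +
step 2: pivot -6 → sign −
step 3: pivot 1/4 → sign +
signature = (2, 2, 0)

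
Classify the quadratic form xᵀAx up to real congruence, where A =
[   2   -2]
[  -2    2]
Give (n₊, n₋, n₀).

step 0: pivot 2 → sign +
step 1: row/col 1 already zero → sign 0
signature = (1, 0, 1)

Answer: (1, 0, 1)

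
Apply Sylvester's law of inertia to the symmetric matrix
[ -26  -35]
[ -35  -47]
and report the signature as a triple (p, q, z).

step 0: pivot -26 → sign −
step 1: pivot 3/26 → sign +
signature = (1, 1, 0)

Answer: (1, 1, 0)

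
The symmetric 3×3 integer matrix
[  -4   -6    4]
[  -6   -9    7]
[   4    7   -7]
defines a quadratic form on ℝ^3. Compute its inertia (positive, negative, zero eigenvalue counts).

step 0: pivot -4 → sign −
step 1: pivot -3 → sign −
step 2: pivot 1/3 → sign +
signature = (1, 2, 0)

Answer: (1, 2, 0)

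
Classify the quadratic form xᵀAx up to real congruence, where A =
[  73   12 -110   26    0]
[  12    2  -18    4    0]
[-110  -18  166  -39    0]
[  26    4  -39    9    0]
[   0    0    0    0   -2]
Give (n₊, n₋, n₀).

step 0: pivot 73 → sign +
step 1: pivot 2/73 → sign +
step 2: pivot -3 → sign −
step 3: pivot 1/3 → sign +
step 4: pivot -2 → sign −
signature = (3, 2, 0)

Answer: (3, 2, 0)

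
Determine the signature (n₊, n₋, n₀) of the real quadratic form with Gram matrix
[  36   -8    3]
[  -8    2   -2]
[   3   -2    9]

step 0: pivot 36 → sign +
step 1: pivot 2/9 → sign +
step 2: pivot 3/4 → sign +
signature = (3, 0, 0)

Answer: (3, 0, 0)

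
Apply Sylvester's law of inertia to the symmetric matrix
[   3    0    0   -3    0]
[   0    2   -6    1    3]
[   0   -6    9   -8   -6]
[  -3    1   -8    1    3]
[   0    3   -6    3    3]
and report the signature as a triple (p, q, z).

Answer: (3, 2, 0)

Derivation:
step 0: pivot 3 → sign +
step 1: pivot 2 → sign +
step 2: pivot -9 → sign −
step 3: pivot 5/18 → sign +
step 4: pivot -3/5 → sign −
signature = (3, 2, 0)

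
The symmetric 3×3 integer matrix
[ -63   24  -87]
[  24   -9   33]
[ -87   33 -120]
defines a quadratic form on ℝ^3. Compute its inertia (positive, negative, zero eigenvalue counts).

Answer: (1, 1, 1)

Derivation:
step 0: pivot -63 → sign −
step 1: pivot 1/7 → sign +
step 2: row/col 2 already zero → sign 0
signature = (1, 1, 1)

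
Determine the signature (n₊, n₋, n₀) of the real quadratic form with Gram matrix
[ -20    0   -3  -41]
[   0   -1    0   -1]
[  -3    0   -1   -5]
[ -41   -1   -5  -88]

step 0: pivot -20 → sign −
step 1: pivot -1 → sign −
step 2: pivot -11/20 → sign −
step 3: pivot -6/11 → sign −
signature = (0, 4, 0)

Answer: (0, 4, 0)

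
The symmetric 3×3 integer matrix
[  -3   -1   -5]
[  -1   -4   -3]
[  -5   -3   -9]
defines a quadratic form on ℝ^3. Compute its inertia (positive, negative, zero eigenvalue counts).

step 0: pivot -3 → sign −
step 1: pivot -11/3 → sign −
step 2: pivot -2/11 → sign −
signature = (0, 3, 0)

Answer: (0, 3, 0)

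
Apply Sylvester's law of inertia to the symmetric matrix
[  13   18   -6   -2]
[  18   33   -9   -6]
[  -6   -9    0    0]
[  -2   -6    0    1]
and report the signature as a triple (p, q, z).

step 0: pivot 13 → sign +
step 1: pivot 105/13 → sign +
step 2: pivot -99/35 → sign −
step 3: pivot -1/11 → sign −
signature = (2, 2, 0)

Answer: (2, 2, 0)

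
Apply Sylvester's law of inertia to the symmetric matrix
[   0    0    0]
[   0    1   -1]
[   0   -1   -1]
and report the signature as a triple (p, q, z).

step 0: pivot 1 → sign +
step 1: pivot -2 → sign −
step 2: row/col 2 already zero → sign 0
signature = (1, 1, 1)

Answer: (1, 1, 1)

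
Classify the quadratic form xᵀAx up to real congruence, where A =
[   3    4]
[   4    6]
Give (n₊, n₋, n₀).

step 0: pivot 3 → sign +
step 1: pivot 2/3 → sign +
signature = (2, 0, 0)

Answer: (2, 0, 0)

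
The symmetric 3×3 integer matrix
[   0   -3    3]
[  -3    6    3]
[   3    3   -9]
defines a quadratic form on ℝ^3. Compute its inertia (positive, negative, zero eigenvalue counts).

Answer: (2, 1, 0)

Derivation:
step 0: pivot 6 → sign +
step 1: pivot -3/2 → sign −
step 2: pivot 3 → sign +
signature = (2, 1, 0)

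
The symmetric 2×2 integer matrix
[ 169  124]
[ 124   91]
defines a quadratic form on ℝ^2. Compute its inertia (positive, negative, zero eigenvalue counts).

Answer: (2, 0, 0)

Derivation:
step 0: pivot 169 → sign +
step 1: pivot 3/169 → sign +
signature = (2, 0, 0)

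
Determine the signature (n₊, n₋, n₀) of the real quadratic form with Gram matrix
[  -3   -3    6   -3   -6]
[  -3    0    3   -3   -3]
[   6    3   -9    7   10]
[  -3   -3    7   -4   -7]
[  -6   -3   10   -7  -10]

step 0: pivot -3 → sign −
step 1: pivot 3 → sign +
step 2: pivot -1 → sign −
step 3: pivot 1 → sign +
step 4: row/col 4 already zero → sign 0
signature = (2, 2, 1)

Answer: (2, 2, 1)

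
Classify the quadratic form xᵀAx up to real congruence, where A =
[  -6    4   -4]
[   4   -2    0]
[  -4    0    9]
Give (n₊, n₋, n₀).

Answer: (2, 1, 0)

Derivation:
step 0: pivot -6 → sign −
step 1: pivot 2/3 → sign +
step 2: pivot 1 → sign +
signature = (2, 1, 0)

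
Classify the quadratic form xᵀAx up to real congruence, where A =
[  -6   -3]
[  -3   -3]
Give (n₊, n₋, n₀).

step 0: pivot -6 → sign −
step 1: pivot -3/2 → sign −
signature = (0, 2, 0)

Answer: (0, 2, 0)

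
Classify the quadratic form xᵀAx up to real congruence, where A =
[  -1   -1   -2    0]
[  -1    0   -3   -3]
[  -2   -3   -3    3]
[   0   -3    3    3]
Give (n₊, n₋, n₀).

step 0: pivot -1 → sign −
step 1: pivot 1 → sign +
step 2: pivot -6 → sign −
step 3: row/col 3 already zero → sign 0
signature = (1, 2, 1)

Answer: (1, 2, 1)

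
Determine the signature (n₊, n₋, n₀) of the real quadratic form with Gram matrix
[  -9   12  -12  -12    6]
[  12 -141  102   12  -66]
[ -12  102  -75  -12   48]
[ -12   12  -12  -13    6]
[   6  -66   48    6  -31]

Answer: (1, 4, 0)

Derivation:
step 0: pivot -9 → sign −
step 1: pivot -125 → sign −
step 2: pivot 21/125 → sign +
step 3: pivot -43/7 → sign −
step 4: pivot -1/43 → sign −
signature = (1, 4, 0)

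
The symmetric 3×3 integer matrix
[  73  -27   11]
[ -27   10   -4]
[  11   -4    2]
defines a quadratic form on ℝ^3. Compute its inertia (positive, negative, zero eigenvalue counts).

Answer: (2, 0, 1)

Derivation:
step 0: pivot 73 → sign +
step 1: pivot 1/73 → sign +
step 2: row/col 2 already zero → sign 0
signature = (2, 0, 1)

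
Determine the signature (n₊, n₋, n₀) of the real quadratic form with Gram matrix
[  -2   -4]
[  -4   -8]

Answer: (0, 1, 1)

Derivation:
step 0: pivot -2 → sign −
step 1: row/col 1 already zero → sign 0
signature = (0, 1, 1)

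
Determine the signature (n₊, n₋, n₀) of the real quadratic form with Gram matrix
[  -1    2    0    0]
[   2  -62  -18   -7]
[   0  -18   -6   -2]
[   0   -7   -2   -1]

step 0: pivot -1 → sign −
step 1: pivot -58 → sign −
step 2: pivot -12/29 → sign −
step 3: pivot -1/12 → sign −
signature = (0, 4, 0)

Answer: (0, 4, 0)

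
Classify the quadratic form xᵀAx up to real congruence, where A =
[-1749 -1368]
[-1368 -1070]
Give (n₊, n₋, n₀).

Answer: (0, 2, 0)

Derivation:
step 0: pivot -1749 → sign −
step 1: pivot -2/583 → sign −
signature = (0, 2, 0)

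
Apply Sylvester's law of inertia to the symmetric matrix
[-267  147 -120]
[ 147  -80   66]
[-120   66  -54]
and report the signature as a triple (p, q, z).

Answer: (1, 2, 0)

Derivation:
step 0: pivot -267 → sign −
step 1: pivot 83/89 → sign +
step 2: pivot -6/83 → sign −
signature = (1, 2, 0)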